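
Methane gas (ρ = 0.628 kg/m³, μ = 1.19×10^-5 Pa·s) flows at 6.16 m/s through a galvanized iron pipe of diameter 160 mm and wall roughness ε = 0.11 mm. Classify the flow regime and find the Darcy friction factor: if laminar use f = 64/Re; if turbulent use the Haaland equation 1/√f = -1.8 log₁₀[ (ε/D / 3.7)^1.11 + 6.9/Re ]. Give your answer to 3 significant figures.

f ≈ 0.0227

Re = ρVD/μ = 0.628·6.16·0.16/1.19e-05 = 5.201e+04.
Re > 4000 → turbulent. ε/D = 0.00011/0.16 = 0.000687; Haaland: 1/√f = -1.8 log₁₀[7.22e-05 + 0.000133] = 6.639, so f = 0.02269.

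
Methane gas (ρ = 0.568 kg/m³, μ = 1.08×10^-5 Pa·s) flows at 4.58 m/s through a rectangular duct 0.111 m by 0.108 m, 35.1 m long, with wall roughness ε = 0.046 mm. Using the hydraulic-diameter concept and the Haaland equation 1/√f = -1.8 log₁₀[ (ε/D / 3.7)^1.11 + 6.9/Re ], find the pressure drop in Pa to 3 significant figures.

Hydraulic diameter D_h = 4A/P = 4·(0.111·0.108)/(2·(0.111+0.108)) = 0.04795/0.438 = 0.1095 m.
Re = ρVD_h/μ = 0.568·4.58·0.1095/1.08e-05 = 2.637e+04.
ε/D_h = 4.6e-05/0.1095 = 0.00042; Haaland gives 1/√f = -1.8 log₁₀[4.18e-05+0.000262] = 6.332, so f = 0.02494.
ΔP = f(L/D_h)(ρV²/2) = 0.02494·35.1/0.1095·5.957 = 47.63 Pa.

ΔP ≈ 47.6 Pa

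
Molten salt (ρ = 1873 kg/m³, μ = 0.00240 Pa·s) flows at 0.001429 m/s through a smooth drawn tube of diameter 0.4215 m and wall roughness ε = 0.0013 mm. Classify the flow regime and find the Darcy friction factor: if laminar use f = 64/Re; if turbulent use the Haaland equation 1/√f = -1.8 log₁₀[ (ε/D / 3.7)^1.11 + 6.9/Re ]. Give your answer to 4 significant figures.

f ≈ 0.1362

Re = ρVD/μ = 1873·0.001429·0.4215/0.0024 = 470.1.
Re < 2300 → laminar, so f = 64/Re = 0.1362 (roughness is irrelevant in laminar flow).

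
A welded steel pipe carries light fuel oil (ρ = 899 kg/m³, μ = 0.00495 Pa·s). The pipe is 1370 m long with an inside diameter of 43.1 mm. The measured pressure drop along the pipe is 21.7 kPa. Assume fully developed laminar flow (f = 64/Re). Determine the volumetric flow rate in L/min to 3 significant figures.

Q ≈ 16.3 L/min

For laminar flow, f = 64/Re with Re = ρVD/μ, so Darcy-Weisbach reduces to ΔP = 32μLV/D². Solving for V: V = ΔP·D²/(32μL) = 2.17e+04·(0.0431)²/(32·0.00495·1370) = 0.1858 m/s.
Check: Re = ρVD/μ = 899·0.1858·0.0431/0.00495 = 1454 < 2300, so the laminar assumption holds.
Q = V·A = 0.1858·(π/4·0.0431²) = 0.000271 m³/s = 16.3 L/min.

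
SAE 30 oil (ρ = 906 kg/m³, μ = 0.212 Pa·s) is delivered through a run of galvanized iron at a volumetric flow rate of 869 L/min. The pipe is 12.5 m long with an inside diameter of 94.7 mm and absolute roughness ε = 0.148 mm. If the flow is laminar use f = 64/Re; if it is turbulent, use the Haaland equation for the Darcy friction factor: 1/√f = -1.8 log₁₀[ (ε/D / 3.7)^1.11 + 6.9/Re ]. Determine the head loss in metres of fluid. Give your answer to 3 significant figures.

h_f ≈ 2.19 m

Q = 869 L/min = 869/60000 = 0.01448 m³/s.
Cross-sectional area A = πD²/4 = π(0.0947)²/4 = 0.007044 m²; mean velocity V = Q/A = 0.01448/0.007044 = 2.056 m/s.
Reynolds number Re = ρVD/μ = 906 · 2.056 · 0.0947 / 0.212 = 832.2.
Re < 2300 → laminar flow, so f = 64/Re = 64/832.2 = 0.07691 (the turbulent correlation is not needed).
Darcy-Weisbach: ΔP = f(L/D)(ρV²/2) = 0.07691·(12.5/0.0947)·(906·2.056²/2) = 0.07691·132·1915 = 1.944e+04 Pa.
Head loss h_f = ΔP/(ρg) = 1.944e+04/(906·9.81) = 2.19 m.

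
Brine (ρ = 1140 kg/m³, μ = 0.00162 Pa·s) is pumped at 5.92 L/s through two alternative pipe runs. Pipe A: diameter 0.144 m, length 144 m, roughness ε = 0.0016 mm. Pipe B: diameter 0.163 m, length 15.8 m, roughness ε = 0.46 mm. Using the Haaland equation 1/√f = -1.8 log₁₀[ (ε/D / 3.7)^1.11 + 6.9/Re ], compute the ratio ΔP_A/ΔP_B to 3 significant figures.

ΔP_A/ΔP_B ≈ 12.9

Pipe A: V = Q/A = 0.00592/0.01629 = 0.3635 m/s; Re = 3.683e+04; ε/D = 1.11e-05; Haaland → f = 0.02224; ΔP_A = f(L/D)(ρV²/2) = 1675 Pa.
Pipe B: V = Q/A = 0.00592/0.02087 = 0.2837 m/s; Re = 3.254e+04; ε/D = 0.00282; Haaland → f = 0.02916; ΔP_B = f(L/D)(ρV²/2) = 129.7 Pa.
ΔP_A/ΔP_B = 1675/129.7 = 12.9.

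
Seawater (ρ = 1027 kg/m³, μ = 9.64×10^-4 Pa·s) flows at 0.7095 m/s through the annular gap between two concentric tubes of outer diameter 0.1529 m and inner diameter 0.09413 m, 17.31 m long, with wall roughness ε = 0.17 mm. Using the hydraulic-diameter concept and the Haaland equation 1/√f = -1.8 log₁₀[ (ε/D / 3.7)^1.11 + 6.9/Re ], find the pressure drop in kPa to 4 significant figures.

ΔP ≈ 2.169 kPa

Hydraulic diameter D_h = 4A/P = D_o - D_i = 0.1529 - 0.09413 = 0.05877 m.
Re = ρVD_h/μ = 1027·0.7095·0.05877/0.000964 = 4.442e+04.
ε/D_h = 0.00017/0.05877 = 0.00289; Haaland gives 1/√f = -1.8 log₁₀[0.000356+0.000155] = 5.924, so f = 0.02849.
ΔP = f(L/D_h)(ρV²/2) = 0.02849·17.31/0.05877·258.5 = 2169 Pa.
ΔP = 2.169 kPa.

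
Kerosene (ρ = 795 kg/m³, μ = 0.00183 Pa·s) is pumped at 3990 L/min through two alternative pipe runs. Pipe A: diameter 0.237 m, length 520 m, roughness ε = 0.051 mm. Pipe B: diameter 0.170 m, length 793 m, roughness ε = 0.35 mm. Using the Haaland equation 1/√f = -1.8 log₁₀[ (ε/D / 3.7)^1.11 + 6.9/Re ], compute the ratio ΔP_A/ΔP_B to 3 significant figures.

Pipe A: V = Q/A = 0.0665/0.04412 = 1.507 m/s; Re = 1.552e+05; ε/D = 0.000215; Haaland → f = 0.01757; ΔP_A = f(L/D)(ρV²/2) = 3.482e+04 Pa.
Pipe B: V = Q/A = 0.0665/0.0227 = 2.93 m/s; Re = 2.164e+05; ε/D = 0.00206; Haaland → f = 0.02436; ΔP_B = f(L/D)(ρV²/2) = 3.878e+05 Pa.
ΔP_A/ΔP_B = 3.482e+04/3.878e+05 = 0.0898.

ΔP_A/ΔP_B ≈ 0.0898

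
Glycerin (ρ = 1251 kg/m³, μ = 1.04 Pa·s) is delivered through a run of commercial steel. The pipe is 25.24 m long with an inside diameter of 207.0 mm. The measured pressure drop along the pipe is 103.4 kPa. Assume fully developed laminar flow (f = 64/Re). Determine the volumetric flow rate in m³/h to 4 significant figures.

For laminar flow, f = 64/Re with Re = ρVD/μ, so Darcy-Weisbach reduces to ΔP = 32μLV/D². Solving for V: V = ΔP·D²/(32μL) = 1.034e+05·(0.207)²/(32·1.04·25.24) = 5.275 m/s.
Check: Re = ρVD/μ = 1251·5.275·0.207/1.04 = 1313 < 2300, so the laminar assumption holds.
Q = V·A = 5.275·(π/4·0.207²) = 0.1775 m³/s = 639.0 m³/h.

Q ≈ 639.0 m³/h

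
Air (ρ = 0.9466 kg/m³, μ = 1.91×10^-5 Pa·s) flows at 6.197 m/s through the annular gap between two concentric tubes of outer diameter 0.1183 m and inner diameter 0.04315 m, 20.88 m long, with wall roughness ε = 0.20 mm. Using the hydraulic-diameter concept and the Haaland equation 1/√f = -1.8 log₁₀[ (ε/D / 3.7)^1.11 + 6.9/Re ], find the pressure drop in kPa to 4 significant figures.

ΔP ≈ 0.1517 kPa

Hydraulic diameter D_h = 4A/P = D_o - D_i = 0.1183 - 0.04315 = 0.07515 m.
Re = ρVD_h/μ = 0.9466·6.197·0.07515/1.91e-05 = 2.308e+04.
ε/D_h = 0.0002/0.07515 = 0.00266; Haaland gives 1/√f = -1.8 log₁₀[0.000324+0.000299] = 5.769, so f = 0.03004.
ΔP = f(L/D_h)(ρV²/2) = 0.03004·20.88/0.07515·18.18 = 151.7 Pa.
ΔP = 0.1517 kPa.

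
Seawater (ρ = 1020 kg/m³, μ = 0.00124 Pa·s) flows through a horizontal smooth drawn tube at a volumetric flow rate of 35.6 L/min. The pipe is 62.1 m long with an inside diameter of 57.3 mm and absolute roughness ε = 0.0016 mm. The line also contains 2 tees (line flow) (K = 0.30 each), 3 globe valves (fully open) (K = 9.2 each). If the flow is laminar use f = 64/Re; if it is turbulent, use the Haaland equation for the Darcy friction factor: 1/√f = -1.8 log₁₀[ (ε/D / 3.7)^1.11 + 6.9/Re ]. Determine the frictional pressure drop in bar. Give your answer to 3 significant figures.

Q = 35.6 L/min = 35.6/60000 = 0.0005933 m³/s.
Cross-sectional area A = πD²/4 = π(0.0573)²/4 = 0.002579 m²; mean velocity V = Q/A = 0.0005933/0.002579 = 0.2301 m/s.
Reynolds number Re = ρVD/μ = 1020 · 0.2301 · 0.0573 / 0.00124 = 1.085e+04.
Re > 4000 → turbulent. Relative roughness ε/D = 1.6e-06/0.0573 = 2.79e-05. Haaland: 1/√f = -1.8 log₁₀[(2.79e-05/3.7)^1.11 + 6.9/1.085e+04] = -1.8 log₁₀[2.06e-06 + 0.000636] = 5.751, so f = 0.03024.
Total minor-loss coefficient ΣK = 2·0.3 + 3·9.2 = 28.2.
ΔP = [f·L/D + ΣK]·(ρV²/2) = [0.03024·62.1/0.0573 + 28.2]·(1020·0.2301²/2) = [32.77 + 28.2]·27 = 1646 Pa.
ΔP = 1646 Pa = 0.0165 bar.

ΔP ≈ 0.0165 bar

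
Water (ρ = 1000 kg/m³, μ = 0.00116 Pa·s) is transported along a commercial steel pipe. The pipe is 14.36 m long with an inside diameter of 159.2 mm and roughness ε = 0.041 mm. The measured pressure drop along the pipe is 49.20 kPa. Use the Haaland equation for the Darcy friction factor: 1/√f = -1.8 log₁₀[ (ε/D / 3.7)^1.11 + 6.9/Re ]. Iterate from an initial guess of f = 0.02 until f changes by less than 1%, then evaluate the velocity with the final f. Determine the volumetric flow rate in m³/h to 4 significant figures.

Rearranging Darcy-Weisbach: V = √(2·ΔP·D/(f·L·ρ)). With ε/D = 4.1e-05/0.1592 = 0.000258, iterate starting from f = 0.02:
  f = 0.02 → V = √(2·4.92e+04·0.1592/(0.02·14.36·1000)) = 7.385 m/s; Re = ρVD/μ = 1.014e+06; f → 0.01519
  f = 0.01519 → V = 8.474 m/s; Re = 1.163e+06; f → 0.01511
Converged (Δf/f < 1%). With the final f = 0.01511: V = √(2·4.92e+04·0.1592/(0.01511·14.36·1000)) = 8.497 m/s.
Q = V·A = 8.497·(π/4·0.1592²) = 0.1691 m³/s = 608.9 m³/h.

Q ≈ 608.9 m³/h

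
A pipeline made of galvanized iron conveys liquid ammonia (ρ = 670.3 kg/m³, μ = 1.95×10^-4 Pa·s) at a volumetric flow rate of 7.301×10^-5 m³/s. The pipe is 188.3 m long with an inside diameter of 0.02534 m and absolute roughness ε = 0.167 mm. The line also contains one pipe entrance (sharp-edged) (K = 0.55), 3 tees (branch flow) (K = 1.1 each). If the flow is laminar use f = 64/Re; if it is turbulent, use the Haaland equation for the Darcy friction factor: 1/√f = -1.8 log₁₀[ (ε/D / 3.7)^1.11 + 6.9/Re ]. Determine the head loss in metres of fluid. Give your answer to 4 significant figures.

h_f ≈ 0.3072 m

Cross-sectional area A = πD²/4 = π(0.02534)²/4 = 0.0005043 m²; mean velocity V = Q/A = 7.301e-05/0.0005043 = 0.1448 m/s.
Reynolds number Re = ρVD/μ = 670.3 · 0.1448 · 0.02534 / 0.000195 = 1.261e+04.
Re > 4000 → turbulent. Relative roughness ε/D = 0.000167/0.02534 = 0.00659. Haaland: 1/√f = -1.8 log₁₀[(0.00659/3.7)^1.11 + 6.9/1.261e+04] = -1.8 log₁₀[0.000888 + 0.000547] = 5.118, so f = 0.03818.
Total minor-loss coefficient ΣK = 1·0.55 + 3·1.1 = 3.85.
ΔP = [f·L/D + ΣK]·(ρV²/2) = [0.03818·188.3/0.02534 + 3.85]·(670.3·0.1448²/2) = [283.7 + 3.85]·7.024 = 2020 Pa.
Head loss h_f = ΔP/(ρg) = 2020/(670.3·9.81) = 0.3072 m.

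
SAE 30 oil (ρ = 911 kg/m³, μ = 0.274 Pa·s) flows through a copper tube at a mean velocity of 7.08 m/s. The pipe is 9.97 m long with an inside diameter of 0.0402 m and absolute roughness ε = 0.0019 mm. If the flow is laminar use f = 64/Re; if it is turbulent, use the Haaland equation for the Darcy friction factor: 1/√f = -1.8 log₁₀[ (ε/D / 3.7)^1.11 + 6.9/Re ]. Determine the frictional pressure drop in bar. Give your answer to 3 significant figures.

Reynolds number Re = ρVD/μ = 911 · 7.08 · 0.0402 / 0.274 = 946.3.
Re < 2300 → laminar flow, so f = 64/Re = 64/946.3 = 0.06763 (the turbulent correlation is not needed).
Darcy-Weisbach: ΔP = f(L/D)(ρV²/2) = 0.06763·(9.97/0.0402)·(911·7.08²/2) = 0.06763·248·2.283e+04 = 3.83e+05 Pa.
ΔP = 3.83e+05 Pa = 3.83 bar.

ΔP ≈ 3.83 bar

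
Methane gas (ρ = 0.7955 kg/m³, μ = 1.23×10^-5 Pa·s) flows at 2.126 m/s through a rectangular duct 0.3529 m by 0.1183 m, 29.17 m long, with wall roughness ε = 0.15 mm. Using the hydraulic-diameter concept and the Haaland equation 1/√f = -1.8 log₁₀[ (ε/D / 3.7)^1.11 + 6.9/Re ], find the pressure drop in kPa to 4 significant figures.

Hydraulic diameter D_h = 4A/P = 4·(0.3529·0.1183)/(2·(0.3529+0.1183)) = 0.167/0.9424 = 0.1772 m.
Re = ρVD_h/μ = 0.7955·2.126·0.1772/1.23e-05 = 2.436e+04.
ε/D_h = 0.00015/0.1772 = 0.000847; Haaland gives 1/√f = -1.8 log₁₀[9.1e-05+0.000283] = 6.168, so f = 0.02628.
ΔP = f(L/D_h)(ρV²/2) = 0.02628·29.17/0.1772·1.798 = 7.778 Pa.
ΔP = 0.007778 kPa.

ΔP ≈ 0.007778 kPa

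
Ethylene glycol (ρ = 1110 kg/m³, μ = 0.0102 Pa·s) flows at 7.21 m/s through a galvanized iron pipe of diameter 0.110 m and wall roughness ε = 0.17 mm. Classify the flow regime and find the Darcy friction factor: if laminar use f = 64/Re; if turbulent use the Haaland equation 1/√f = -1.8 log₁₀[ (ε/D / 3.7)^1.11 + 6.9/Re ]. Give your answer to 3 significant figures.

Re = ρVD/μ = 1110·7.21·0.11/0.0102 = 8.631e+04.
Re > 4000 → turbulent. ε/D = 0.00017/0.11 = 0.00155; Haaland: 1/√f = -1.8 log₁₀[0.000177 + 7.99e-05] = 6.461, so f = 0.02396.

f ≈ 0.0240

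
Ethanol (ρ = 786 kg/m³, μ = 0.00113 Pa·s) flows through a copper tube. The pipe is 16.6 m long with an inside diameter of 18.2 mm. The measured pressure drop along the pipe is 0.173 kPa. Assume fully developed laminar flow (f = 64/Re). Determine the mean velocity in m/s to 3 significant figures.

For laminar flow, f = 64/Re with Re = ρVD/μ, so Darcy-Weisbach reduces to ΔP = 32μLV/D². Solving for V: V = ΔP·D²/(32μL) = 173·(0.0182)²/(32·0.00113·16.6) = 0.09547 m/s.
Check: Re = ρVD/μ = 786·0.09547·0.0182/0.00113 = 1209 < 2300, so the laminar assumption holds.

V ≈ 0.0955 m/s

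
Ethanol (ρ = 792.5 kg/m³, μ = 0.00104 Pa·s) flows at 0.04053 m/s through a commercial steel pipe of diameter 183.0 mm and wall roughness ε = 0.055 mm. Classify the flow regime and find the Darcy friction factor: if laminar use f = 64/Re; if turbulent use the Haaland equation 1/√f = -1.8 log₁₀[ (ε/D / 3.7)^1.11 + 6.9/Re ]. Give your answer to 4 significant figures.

Re = ρVD/μ = 792.5·0.04053·0.183/0.00104 = 5652.
Re > 4000 → turbulent. ε/D = 5.5e-05/0.183 = 0.000301; Haaland: 1/√f = -1.8 log₁₀[2.88e-05 + 0.00122] = 5.226, so f = 0.03662.

f ≈ 0.03662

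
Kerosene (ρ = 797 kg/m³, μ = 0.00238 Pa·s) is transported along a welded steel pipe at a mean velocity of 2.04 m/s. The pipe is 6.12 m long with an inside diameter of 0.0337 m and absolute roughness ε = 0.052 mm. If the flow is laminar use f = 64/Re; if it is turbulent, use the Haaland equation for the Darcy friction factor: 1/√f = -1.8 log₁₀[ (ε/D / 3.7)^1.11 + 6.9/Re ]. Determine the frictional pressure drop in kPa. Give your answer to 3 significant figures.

Reynolds number Re = ρVD/μ = 797 · 2.04 · 0.0337 / 0.00238 = 2.302e+04.
Re > 4000 → turbulent. Relative roughness ε/D = 5.2e-05/0.0337 = 0.00154. Haaland: 1/√f = -1.8 log₁₀[(0.00154/3.7)^1.11 + 6.9/2.302e+04] = -1.8 log₁₀[0.000177 + 0.0003] = 5.979, so f = 0.02797.
Darcy-Weisbach: ΔP = f(L/D)(ρV²/2) = 0.02797·(6.12/0.0337)·(797·2.04²/2) = 0.02797·181.6·1658 = 8425 Pa.
ΔP = 8425 Pa = 8.43 kPa.

ΔP ≈ 8.43 kPa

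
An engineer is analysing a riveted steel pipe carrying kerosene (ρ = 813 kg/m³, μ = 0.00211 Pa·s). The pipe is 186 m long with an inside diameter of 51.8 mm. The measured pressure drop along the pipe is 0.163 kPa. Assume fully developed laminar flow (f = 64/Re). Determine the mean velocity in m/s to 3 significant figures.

V ≈ 0.0348 m/s

For laminar flow, f = 64/Re with Re = ρVD/μ, so Darcy-Weisbach reduces to ΔP = 32μLV/D². Solving for V: V = ΔP·D²/(32μL) = 163·(0.0518)²/(32·0.00211·186) = 0.03483 m/s.
Check: Re = ρVD/μ = 813·0.03483·0.0518/0.00211 = 695.1 < 2300, so the laminar assumption holds.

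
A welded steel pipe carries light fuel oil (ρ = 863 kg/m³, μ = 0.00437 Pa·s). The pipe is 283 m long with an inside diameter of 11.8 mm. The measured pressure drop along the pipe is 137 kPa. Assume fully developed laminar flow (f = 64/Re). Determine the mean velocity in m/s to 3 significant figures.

V ≈ 0.482 m/s

For laminar flow, f = 64/Re with Re = ρVD/μ, so Darcy-Weisbach reduces to ΔP = 32μLV/D². Solving for V: V = ΔP·D²/(32μL) = 1.37e+05·(0.0118)²/(32·0.00437·283) = 0.482 m/s.
Check: Re = ρVD/μ = 863·0.482·0.0118/0.00437 = 1123 < 2300, so the laminar assumption holds.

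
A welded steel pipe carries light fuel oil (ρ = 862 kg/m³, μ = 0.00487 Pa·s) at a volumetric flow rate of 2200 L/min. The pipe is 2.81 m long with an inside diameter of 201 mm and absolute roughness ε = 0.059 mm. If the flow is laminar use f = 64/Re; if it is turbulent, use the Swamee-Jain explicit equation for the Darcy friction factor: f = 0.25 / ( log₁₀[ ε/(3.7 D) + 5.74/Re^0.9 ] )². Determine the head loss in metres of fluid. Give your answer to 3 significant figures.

h_f ≈ 0.0216 m

Q = 2200 L/min = 2200/60000 = 0.03667 m³/s.
Cross-sectional area A = πD²/4 = π(0.201)²/4 = 0.03173 m²; mean velocity V = Q/A = 0.03667/0.03173 = 1.156 m/s.
Reynolds number Re = ρVD/μ = 862 · 1.156 · 0.201 / 0.00487 = 4.111e+04.
Re > 4000 → turbulent. Relative roughness ε/D = 5.9e-05/0.201 = 0.000294. Swamee-Jain: f = 0.25/(log₁₀[0.000294/3.7 + 5.74/4.111e+04^0.9])² = 0.25/(log₁₀[7.93e-05 + 0.000404])² = 0.25/(-3.316)² = 0.02274.
Darcy-Weisbach: ΔP = f(L/D)(ρV²/2) = 0.02274·(2.81/0.201)·(862·1.156²/2) = 0.02274·13.98·575.5 = 183 Pa.
Head loss h_f = ΔP/(ρg) = 183/(862·9.81) = 0.0216 m.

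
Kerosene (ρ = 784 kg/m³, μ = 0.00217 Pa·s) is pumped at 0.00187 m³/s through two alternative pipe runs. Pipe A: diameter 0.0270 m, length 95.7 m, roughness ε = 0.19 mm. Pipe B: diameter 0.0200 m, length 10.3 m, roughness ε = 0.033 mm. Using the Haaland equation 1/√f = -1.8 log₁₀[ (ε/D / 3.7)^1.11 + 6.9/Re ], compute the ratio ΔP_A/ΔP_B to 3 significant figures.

Pipe A: V = Q/A = 0.00187/0.0005726 = 3.266 m/s; Re = 3.186e+04; ε/D = 0.00704; Haaland → f = 0.03592; ΔP_A = f(L/D)(ρV²/2) = 5.324e+05 Pa.
Pipe B: V = Q/A = 0.00187/0.0003142 = 5.952 m/s; Re = 4.301e+04; ε/D = 0.00165; Haaland → f = 0.02587; ΔP_B = f(L/D)(ρV²/2) = 1.85e+05 Pa.
ΔP_A/ΔP_B = 5.324e+05/1.85e+05 = 2.88.

ΔP_A/ΔP_B ≈ 2.88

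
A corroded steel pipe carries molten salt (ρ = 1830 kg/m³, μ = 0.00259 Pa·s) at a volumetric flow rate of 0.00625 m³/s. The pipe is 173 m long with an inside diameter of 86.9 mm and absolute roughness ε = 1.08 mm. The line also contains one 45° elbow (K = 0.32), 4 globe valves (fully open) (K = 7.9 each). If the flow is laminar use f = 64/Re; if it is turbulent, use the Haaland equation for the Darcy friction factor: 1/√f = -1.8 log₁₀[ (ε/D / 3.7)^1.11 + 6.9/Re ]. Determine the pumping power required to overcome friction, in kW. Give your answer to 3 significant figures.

P ≈ 0.730 kW

Cross-sectional area A = πD²/4 = π(0.0869)²/4 = 0.005931 m²; mean velocity V = Q/A = 0.00625/0.005931 = 1.054 m/s.
Reynolds number Re = ρVD/μ = 1830 · 1.054 · 0.0869 / 0.00259 = 6.47e+04.
Re > 4000 → turbulent. Relative roughness ε/D = 0.00108/0.0869 = 0.0124. Haaland: 1/√f = -1.8 log₁₀[(0.0124/3.7)^1.11 + 6.9/6.47e+04] = -1.8 log₁₀[0.0018 + 0.000107] = 4.898, so f = 0.04169.
Total minor-loss coefficient ΣK = 1·0.32 + 4·7.9 = 31.9.
ΔP = [f·L/D + ΣK]·(ρV²/2) = [0.04169·173/0.0869 + 31.9]·(1830·1.054²/2) = [83 + 31.9]·1016 = 1.168e+05 Pa.
Pumping power P = QΔP = 0.00625·1.168e+05 = 729.8 W = 0.730 kW.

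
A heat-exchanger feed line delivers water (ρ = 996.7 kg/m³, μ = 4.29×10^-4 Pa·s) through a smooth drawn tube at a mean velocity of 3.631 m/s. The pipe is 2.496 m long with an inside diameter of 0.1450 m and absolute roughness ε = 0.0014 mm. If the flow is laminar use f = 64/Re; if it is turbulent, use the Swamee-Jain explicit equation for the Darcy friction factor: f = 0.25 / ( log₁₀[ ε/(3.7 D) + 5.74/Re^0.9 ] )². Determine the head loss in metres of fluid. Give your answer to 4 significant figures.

h_f ≈ 0.1329 m

Reynolds number Re = ρVD/μ = 996.7 · 3.631 · 0.145 / 0.000429 = 1.223e+06.
Re > 4000 → turbulent. Relative roughness ε/D = 1.4e-06/0.145 = 9.66e-06. Swamee-Jain: f = 0.25/(log₁₀[9.66e-06/3.7 + 5.74/1.223e+06^0.9])² = 0.25/(log₁₀[2.61e-06 + 1.91e-05])² = 0.25/(-4.664)² = 0.01149.
Darcy-Weisbach: ΔP = f(L/D)(ρV²/2) = 0.01149·(2.496/0.145)·(996.7·3.631²/2) = 0.01149·17.21·6570 = 1300 Pa.
Head loss h_f = ΔP/(ρg) = 1300/(996.7·9.81) = 0.1329 m.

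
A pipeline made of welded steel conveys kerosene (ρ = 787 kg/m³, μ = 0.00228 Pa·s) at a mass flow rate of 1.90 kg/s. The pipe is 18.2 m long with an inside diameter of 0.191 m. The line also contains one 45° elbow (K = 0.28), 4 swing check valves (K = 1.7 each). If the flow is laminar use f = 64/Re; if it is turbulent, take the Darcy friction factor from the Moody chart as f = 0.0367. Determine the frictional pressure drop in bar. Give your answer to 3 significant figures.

ΔP ≈ 2.95×10^-4 bar

A = πD²/4 = π(0.191)²/4 = 0.02865 m²; mean velocity V = ṁ/(ρA) = 1.9/(787 · 0.02865) = 0.08426 m/s.
Reynolds number Re = ρVD/μ = 787 · 0.08426 · 0.191 / 0.00228 = 5555.
Re > 4000 → turbulent; use the Moody-chart value f = 0.0367.
Total minor-loss coefficient ΣK = 1·0.28 + 4·1.7 = 7.08.
ΔP = [f·L/D + ΣK]·(ρV²/2) = [0.0367·18.2/0.191 + 7.08]·(787·0.08426²/2) = [3.497 + 7.08]·2.794 = 29.55 Pa.
ΔP = 29.55 Pa = 2.95×10^-4 bar.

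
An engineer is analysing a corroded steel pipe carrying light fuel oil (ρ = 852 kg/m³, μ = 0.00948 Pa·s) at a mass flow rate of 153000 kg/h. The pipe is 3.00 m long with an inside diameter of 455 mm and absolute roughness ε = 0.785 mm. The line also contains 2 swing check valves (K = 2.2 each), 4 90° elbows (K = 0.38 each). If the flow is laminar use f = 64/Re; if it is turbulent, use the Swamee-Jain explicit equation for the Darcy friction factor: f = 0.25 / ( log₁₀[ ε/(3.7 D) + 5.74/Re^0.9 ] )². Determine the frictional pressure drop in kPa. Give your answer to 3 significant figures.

ṁ = 153000 kg/h = 153000/3600 = 42.5 kg/s.
A = πD²/4 = π(0.455)²/4 = 0.1626 m²; mean velocity V = ṁ/(ρA) = 42.5/(852 · 0.1626) = 0.3068 m/s.
Reynolds number Re = ρVD/μ = 852 · 0.3068 · 0.455 / 0.00948 = 1.255e+04.
Re > 4000 → turbulent. Relative roughness ε/D = 0.000785/0.455 = 0.00173. Swamee-Jain: f = 0.25/(log₁₀[0.00173/3.7 + 5.74/1.255e+04^0.9])² = 0.25/(log₁₀[0.000466 + 0.00118])² = 0.25/(-2.785)² = 0.03224.
Total minor-loss coefficient ΣK = 2·2.2 + 4·0.38 = 5.92.
ΔP = [f·L/D + ΣK]·(ρV²/2) = [0.03224·3/0.455 + 5.92]·(852·0.3068²/2) = [0.2126 + 5.92]·40.09 = 245.9 Pa.
ΔP = 245.9 Pa = 0.246 kPa.

ΔP ≈ 0.246 kPa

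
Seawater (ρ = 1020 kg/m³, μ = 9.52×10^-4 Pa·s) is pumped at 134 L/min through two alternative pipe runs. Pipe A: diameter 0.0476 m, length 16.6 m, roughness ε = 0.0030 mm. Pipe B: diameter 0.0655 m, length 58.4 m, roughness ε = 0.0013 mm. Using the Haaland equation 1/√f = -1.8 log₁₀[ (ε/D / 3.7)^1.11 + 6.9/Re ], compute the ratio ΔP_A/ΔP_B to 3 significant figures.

ΔP_A/ΔP_B ≈ 1.32

Pipe A: V = Q/A = 0.002233/0.00178 = 1.255 m/s; Re = 6.401e+04; ε/D = 6.3e-05; Haaland → f = 0.01981; ΔP_A = f(L/D)(ρV²/2) = 5549 Pa.
Pipe B: V = Q/A = 0.002233/0.00337 = 0.6628 m/s; Re = 4.651e+04; ε/D = 1.98e-05; Haaland → f = 0.0211; ΔP_B = f(L/D)(ρV²/2) = 4215 Pa.
ΔP_A/ΔP_B = 5549/4215 = 1.32.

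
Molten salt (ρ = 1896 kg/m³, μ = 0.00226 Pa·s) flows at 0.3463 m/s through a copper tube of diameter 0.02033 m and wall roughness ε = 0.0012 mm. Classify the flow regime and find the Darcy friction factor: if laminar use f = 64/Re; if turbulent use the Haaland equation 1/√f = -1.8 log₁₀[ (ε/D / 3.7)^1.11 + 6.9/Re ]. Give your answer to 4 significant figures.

f ≈ 0.03593

Re = ρVD/μ = 1896·0.3463·0.02033/0.00226 = 5906.
Re > 4000 → turbulent. ε/D = 1.2e-06/0.02033 = 5.9e-05; Haaland: 1/√f = -1.8 log₁₀[4.73e-06 + 0.00117] = 5.275, so f = 0.03593.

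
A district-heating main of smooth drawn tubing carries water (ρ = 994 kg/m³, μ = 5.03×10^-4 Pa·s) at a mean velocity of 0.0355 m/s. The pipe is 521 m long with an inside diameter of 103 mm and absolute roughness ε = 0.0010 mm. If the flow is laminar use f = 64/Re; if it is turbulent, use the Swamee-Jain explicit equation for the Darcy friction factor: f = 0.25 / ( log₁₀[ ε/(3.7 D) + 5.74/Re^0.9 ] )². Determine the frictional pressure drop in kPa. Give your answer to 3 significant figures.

ΔP ≈ 0.108 kPa

Reynolds number Re = ρVD/μ = 994 · 0.0355 · 0.103 / 0.000503 = 7226.
Re > 4000 → turbulent. Relative roughness ε/D = 1e-06/0.103 = 9.71e-06. Swamee-Jain: f = 0.25/(log₁₀[9.71e-06/3.7 + 5.74/7226^0.9])² = 0.25/(log₁₀[2.62e-06 + 0.00193])² = 0.25/(-2.713)² = 0.03395.
Darcy-Weisbach: ΔP = f(L/D)(ρV²/2) = 0.03395·(521/0.103)·(994·0.0355²/2) = 0.03395·5058·0.6263 = 107.6 Pa.
ΔP = 107.6 Pa = 0.108 kPa.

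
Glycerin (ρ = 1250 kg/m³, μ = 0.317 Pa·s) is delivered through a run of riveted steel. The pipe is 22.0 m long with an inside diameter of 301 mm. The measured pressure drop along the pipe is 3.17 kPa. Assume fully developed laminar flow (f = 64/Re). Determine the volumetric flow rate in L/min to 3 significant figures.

Q ≈ 5490 L/min

For laminar flow, f = 64/Re with Re = ρVD/μ, so Darcy-Weisbach reduces to ΔP = 32μLV/D². Solving for V: V = ΔP·D²/(32μL) = 3170·(0.301)²/(32·0.317·22) = 1.287 m/s.
Check: Re = ρVD/μ = 1250·1.287·0.301/0.317 = 1527 < 2300, so the laminar assumption holds.
Q = V·A = 1.287·(π/4·0.301²) = 0.09158 m³/s = 5490 L/min.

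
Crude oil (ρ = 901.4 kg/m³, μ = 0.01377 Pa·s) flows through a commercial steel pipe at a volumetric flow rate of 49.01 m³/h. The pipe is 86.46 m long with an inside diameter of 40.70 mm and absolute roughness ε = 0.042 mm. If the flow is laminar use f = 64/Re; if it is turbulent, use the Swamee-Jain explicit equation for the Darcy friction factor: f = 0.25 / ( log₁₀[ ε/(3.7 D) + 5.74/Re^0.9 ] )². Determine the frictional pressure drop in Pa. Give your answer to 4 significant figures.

Q = 49.01 m³/h = 49.01/3600 = 0.01361 m³/s.
Cross-sectional area A = πD²/4 = π(0.0407)²/4 = 0.001301 m²; mean velocity V = Q/A = 0.01361/0.001301 = 10.46 m/s.
Reynolds number Re = ρVD/μ = 901.4 · 10.46 · 0.0407 / 0.0138 = 2.788e+04.
Re > 4000 → turbulent. Relative roughness ε/D = 4.2e-05/0.0407 = 0.00103. Swamee-Jain: f = 0.25/(log₁₀[0.00103/3.7 + 5.74/2.788e+04^0.9])² = 0.25/(log₁₀[0.000279 + 0.000573])² = 0.25/(-3.07)² = 0.02653.
Darcy-Weisbach: ΔP = f(L/D)(ρV²/2) = 0.02653·(86.46/0.0407)·(901.4·10.46²/2) = 0.02653·2124·4.935e+04 = 2.782e+06 Pa.

ΔP ≈ 2782000 Pa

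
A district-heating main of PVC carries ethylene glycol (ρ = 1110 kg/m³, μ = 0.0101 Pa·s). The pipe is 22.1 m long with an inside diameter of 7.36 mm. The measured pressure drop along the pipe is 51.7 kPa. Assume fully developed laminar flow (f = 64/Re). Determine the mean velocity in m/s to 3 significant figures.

For laminar flow, f = 64/Re with Re = ρVD/μ, so Darcy-Weisbach reduces to ΔP = 32μLV/D². Solving for V: V = ΔP·D²/(32μL) = 5.17e+04·(0.00736)²/(32·0.0101·22.1) = 0.3921 m/s.
Check: Re = ρVD/μ = 1110·0.3921·0.00736/0.0101 = 317.1 < 2300, so the laminar assumption holds.

V ≈ 0.392 m/s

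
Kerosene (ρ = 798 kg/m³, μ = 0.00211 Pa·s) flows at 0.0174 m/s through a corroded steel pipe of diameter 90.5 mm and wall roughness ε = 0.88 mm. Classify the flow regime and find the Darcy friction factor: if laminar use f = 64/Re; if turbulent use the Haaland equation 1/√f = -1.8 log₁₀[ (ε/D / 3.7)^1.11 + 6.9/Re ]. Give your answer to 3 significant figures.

Re = ρVD/μ = 798·0.0174·0.0905/0.00211 = 595.6.
Re < 2300 → laminar, so f = 64/Re = 0.1075 (roughness is irrelevant in laminar flow).

f ≈ 0.107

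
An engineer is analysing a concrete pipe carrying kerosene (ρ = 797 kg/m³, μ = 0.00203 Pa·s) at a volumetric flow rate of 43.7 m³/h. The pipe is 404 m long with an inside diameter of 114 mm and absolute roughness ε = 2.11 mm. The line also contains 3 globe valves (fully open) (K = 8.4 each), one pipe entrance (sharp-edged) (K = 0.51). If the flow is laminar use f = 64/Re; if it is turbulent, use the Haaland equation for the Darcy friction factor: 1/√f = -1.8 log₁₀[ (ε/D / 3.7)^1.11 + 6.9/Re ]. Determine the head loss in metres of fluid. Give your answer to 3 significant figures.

h_f ≈ 14.1 m

Q = 43.7 m³/h = 43.7/3600 = 0.01214 m³/s.
Cross-sectional area A = πD²/4 = π(0.114)²/4 = 0.01021 m²; mean velocity V = Q/A = 0.01214/0.01021 = 1.189 m/s.
Reynolds number Re = ρVD/μ = 797 · 1.189 · 0.114 / 0.00203 = 5.323e+04.
Re > 4000 → turbulent. Relative roughness ε/D = 0.00211/0.114 = 0.0185. Haaland: 1/√f = -1.8 log₁₀[(0.0185/3.7)^1.11 + 6.9/5.323e+04] = -1.8 log₁₀[0.00279 + 0.00013] = 4.562, so f = 0.04806.
Total minor-loss coefficient ΣK = 3·8.4 + 1·0.51 = 25.7.
ΔP = [f·L/D + ΣK]·(ρV²/2) = [0.04806·404/0.114 + 25.7]·(797·1.189²/2) = [170.3 + 25.7]·563.6 = 1.105e+05 Pa.
Head loss h_f = ΔP/(ρg) = 1.105e+05/(797·9.81) = 14.1 m.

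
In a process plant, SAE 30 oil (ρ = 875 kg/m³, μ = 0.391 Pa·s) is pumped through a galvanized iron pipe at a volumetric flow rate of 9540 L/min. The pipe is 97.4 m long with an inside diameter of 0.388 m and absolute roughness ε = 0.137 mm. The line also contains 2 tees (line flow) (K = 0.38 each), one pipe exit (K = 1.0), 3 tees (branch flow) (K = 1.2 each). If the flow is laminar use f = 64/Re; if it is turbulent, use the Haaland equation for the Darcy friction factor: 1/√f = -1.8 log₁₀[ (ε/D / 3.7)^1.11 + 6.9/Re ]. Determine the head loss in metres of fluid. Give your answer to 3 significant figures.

h_f ≈ 1.76 m

Q = 9540 L/min = 9540/60000 = 0.159 m³/s.
Cross-sectional area A = πD²/4 = π(0.388)²/4 = 0.1182 m²; mean velocity V = Q/A = 0.159/0.1182 = 1.345 m/s.
Reynolds number Re = ρVD/μ = 875 · 1.345 · 0.388 / 0.391 = 1168.
Re < 2300 → laminar flow, so f = 64/Re = 64/1168 = 0.05481 (the turbulent correlation is not needed).
Total minor-loss coefficient ΣK = 2·0.38 + 1·1 + 3·1.2 = 5.36.
ΔP = [f·L/D + ΣK]·(ρV²/2) = [0.05481·97.4/0.388 + 5.36]·(875·1.345²/2) = [13.76 + 5.36]·791.2 = 1.513e+04 Pa.
Head loss h_f = ΔP/(ρg) = 1.513e+04/(875·9.81) = 1.76 m.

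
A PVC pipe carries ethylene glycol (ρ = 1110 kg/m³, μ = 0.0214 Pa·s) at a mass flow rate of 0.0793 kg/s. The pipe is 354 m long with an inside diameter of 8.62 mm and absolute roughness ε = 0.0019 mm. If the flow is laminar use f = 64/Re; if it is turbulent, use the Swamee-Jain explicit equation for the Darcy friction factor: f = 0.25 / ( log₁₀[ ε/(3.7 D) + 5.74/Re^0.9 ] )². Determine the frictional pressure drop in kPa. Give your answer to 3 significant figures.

ΔP ≈ 3990 kPa

A = πD²/4 = π(0.00862)²/4 = 5.836e-05 m²; mean velocity V = ṁ/(ρA) = 0.0793/(1110 · 5.836e-05) = 1.224 m/s.
Reynolds number Re = ρVD/μ = 1110 · 1.224 · 0.00862 / 0.0214 = 547.3.
Re < 2300 → laminar flow, so f = 64/Re = 64/547.3 = 0.1169 (the turbulent correlation is not needed).
Darcy-Weisbach: ΔP = f(L/D)(ρV²/2) = 0.1169·(354/0.00862)·(1110·1.224²/2) = 0.1169·4.107e+04·831.7 = 3.994e+06 Pa.
ΔP = 3.994e+06 Pa = 3990 kPa.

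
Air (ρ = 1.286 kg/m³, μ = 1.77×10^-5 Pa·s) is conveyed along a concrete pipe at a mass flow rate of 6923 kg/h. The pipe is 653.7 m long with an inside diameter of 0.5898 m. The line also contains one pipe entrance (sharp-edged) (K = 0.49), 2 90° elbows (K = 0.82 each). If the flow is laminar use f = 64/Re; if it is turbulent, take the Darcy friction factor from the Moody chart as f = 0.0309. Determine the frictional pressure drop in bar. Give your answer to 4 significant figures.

ΔP ≈ 0.007007 bar

ṁ = 6923 kg/h = 6923/3600 = 1.923 kg/s.
A = πD²/4 = π(0.5898)²/4 = 0.2732 m²; mean velocity V = ṁ/(ρA) = 1.923/(1.286 · 0.2732) = 5.473 m/s.
Reynolds number Re = ρVD/μ = 1.286 · 5.473 · 0.5898 / 1.77e-05 = 2.345e+05.
Re > 4000 → turbulent; use the Moody-chart value f = 0.0309.
Total minor-loss coefficient ΣK = 1·0.49 + 2·0.82 = 2.13.
ΔP = [f·L/D + ΣK]·(ρV²/2) = [0.0309·653.7/0.5898 + 2.13]·(1.286·5.473²/2) = [34.25 + 2.13]·19.26 = 700.7 Pa.
ΔP = 700.7 Pa = 0.007007 bar.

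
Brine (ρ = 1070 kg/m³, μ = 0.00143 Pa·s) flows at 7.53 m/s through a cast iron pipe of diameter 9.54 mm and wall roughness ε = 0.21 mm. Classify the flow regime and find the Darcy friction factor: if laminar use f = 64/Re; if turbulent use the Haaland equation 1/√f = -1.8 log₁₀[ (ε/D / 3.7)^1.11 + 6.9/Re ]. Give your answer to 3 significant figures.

Re = ρVD/μ = 1070·7.53·0.00954/0.00143 = 5.375e+04.
Re > 4000 → turbulent. ε/D = 0.00021/0.00954 = 0.022; Haaland: 1/√f = -1.8 log₁₀[0.00339 + 0.000128] = 4.418, so f = 0.05124.

f ≈ 0.0512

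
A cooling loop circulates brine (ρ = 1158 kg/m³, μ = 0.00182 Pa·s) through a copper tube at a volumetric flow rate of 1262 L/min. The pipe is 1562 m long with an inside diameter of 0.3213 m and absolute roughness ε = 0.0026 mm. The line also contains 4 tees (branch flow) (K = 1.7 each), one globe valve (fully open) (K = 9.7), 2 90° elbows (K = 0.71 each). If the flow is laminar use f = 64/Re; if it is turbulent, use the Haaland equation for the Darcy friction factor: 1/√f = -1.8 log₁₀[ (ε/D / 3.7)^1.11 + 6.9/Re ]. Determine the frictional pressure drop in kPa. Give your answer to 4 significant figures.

Q = 1262 L/min = 1262/60000 = 0.02103 m³/s.
Cross-sectional area A = πD²/4 = π(0.3213)²/4 = 0.08108 m²; mean velocity V = Q/A = 0.02103/0.08108 = 0.2594 m/s.
Reynolds number Re = ρVD/μ = 1158 · 0.2594 · 0.3213 / 0.00182 = 5.303e+04.
Re > 4000 → turbulent. Relative roughness ε/D = 2.6e-06/0.3213 = 8.09e-06. Haaland: 1/√f = -1.8 log₁₀[(8.09e-06/3.7)^1.11 + 6.9/5.303e+04] = -1.8 log₁₀[5.21e-07 + 0.00013] = 6.991, so f = 0.02046.
Total minor-loss coefficient ΣK = 4·1.7 + 1·9.7 + 2·0.71 = 17.9.
ΔP = [f·L/D + ΣK]·(ρV²/2) = [0.02046·1562/0.3213 + 17.9]·(1158·0.2594²/2) = [99.47 + 17.9]·38.96 = 4574 Pa.
ΔP = 4574 Pa = 4.574 kPa.

ΔP ≈ 4.574 kPa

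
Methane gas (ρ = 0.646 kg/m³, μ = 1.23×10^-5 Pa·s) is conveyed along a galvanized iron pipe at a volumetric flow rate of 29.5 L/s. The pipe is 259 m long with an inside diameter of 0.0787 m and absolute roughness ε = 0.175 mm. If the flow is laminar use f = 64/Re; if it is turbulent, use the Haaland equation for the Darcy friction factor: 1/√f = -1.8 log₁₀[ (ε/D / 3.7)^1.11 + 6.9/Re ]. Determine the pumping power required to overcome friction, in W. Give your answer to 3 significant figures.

P ≈ 33.4 W

Q = 29.5 L/s = 29.5/1000 = 0.0295 m³/s.
Cross-sectional area A = πD²/4 = π(0.0787)²/4 = 0.004865 m²; mean velocity V = Q/A = 0.0295/0.004865 = 6.064 m/s.
Reynolds number Re = ρVD/μ = 0.646 · 6.064 · 0.0787 / 1.23e-05 = 2.507e+04.
Re > 4000 → turbulent. Relative roughness ε/D = 0.000175/0.0787 = 0.00222. Haaland: 1/√f = -1.8 log₁₀[(0.00222/3.7)^1.11 + 6.9/2.507e+04] = -1.8 log₁₀[0.000266 + 0.000275] = 5.88, so f = 0.02892.
Darcy-Weisbach: ΔP = f(L/D)(ρV²/2) = 0.02892·(259/0.0787)·(0.646·6.064²/2) = 0.02892·3291·11.88 = 1131 Pa.
Pumping power P = QΔP = 0.0295·1131 = 33.35 W = 33.4 W.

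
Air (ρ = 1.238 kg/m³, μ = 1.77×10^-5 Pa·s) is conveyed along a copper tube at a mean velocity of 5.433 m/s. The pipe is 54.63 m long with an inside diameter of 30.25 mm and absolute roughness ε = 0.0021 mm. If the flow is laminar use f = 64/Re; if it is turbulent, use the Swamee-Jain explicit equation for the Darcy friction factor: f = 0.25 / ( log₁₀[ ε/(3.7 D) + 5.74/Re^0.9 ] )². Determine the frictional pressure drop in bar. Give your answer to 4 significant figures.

ΔP ≈ 0.009882 bar

Reynolds number Re = ρVD/μ = 1.238 · 5.433 · 0.03025 / 1.77e-05 = 1.15e+04.
Re > 4000 → turbulent. Relative roughness ε/D = 2.1e-06/0.03025 = 6.94e-05. Swamee-Jain: f = 0.25/(log₁₀[6.94e-05/3.7 + 5.74/1.15e+04^0.9])² = 0.25/(log₁₀[1.88e-05 + 0.00127])² = 0.25/(-2.889)² = 0.02995.
Darcy-Weisbach: ΔP = f(L/D)(ρV²/2) = 0.02995·(54.63/0.03025)·(1.238·5.433²/2) = 0.02995·1806·18.27 = 988.2 Pa.
ΔP = 988.2 Pa = 0.009882 bar.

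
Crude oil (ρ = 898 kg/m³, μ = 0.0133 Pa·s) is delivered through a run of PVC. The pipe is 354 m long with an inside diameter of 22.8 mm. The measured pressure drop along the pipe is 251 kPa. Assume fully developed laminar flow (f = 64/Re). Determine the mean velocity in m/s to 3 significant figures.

V ≈ 0.866 m/s

For laminar flow, f = 64/Re with Re = ρVD/μ, so Darcy-Weisbach reduces to ΔP = 32μLV/D². Solving for V: V = ΔP·D²/(32μL) = 2.51e+05·(0.0228)²/(32·0.0133·354) = 0.866 m/s.
Check: Re = ρVD/μ = 898·0.866·0.0228/0.0133 = 1333 < 2300, so the laminar assumption holds.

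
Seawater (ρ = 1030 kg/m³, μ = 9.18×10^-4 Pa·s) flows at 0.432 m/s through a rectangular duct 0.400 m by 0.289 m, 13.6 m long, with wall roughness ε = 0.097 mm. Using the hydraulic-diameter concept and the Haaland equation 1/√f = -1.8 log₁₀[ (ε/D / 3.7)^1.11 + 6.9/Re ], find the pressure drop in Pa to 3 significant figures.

ΔP ≈ 69.6 Pa

Hydraulic diameter D_h = 4A/P = 4·(0.4·0.289)/(2·(0.4+0.289)) = 0.4624/1.378 = 0.3356 m.
Re = ρVD_h/μ = 1030·0.432·0.3356/0.000918 = 1.626e+05.
ε/D_h = 9.7e-05/0.3356 = 0.000289; Haaland gives 1/√f = -1.8 log₁₀[2.76e-05+4.24e-05] = 7.478, so f = 0.01788.
ΔP = f(L/D_h)(ρV²/2) = 0.01788·13.6/0.3356·96.11 = 69.65 Pa.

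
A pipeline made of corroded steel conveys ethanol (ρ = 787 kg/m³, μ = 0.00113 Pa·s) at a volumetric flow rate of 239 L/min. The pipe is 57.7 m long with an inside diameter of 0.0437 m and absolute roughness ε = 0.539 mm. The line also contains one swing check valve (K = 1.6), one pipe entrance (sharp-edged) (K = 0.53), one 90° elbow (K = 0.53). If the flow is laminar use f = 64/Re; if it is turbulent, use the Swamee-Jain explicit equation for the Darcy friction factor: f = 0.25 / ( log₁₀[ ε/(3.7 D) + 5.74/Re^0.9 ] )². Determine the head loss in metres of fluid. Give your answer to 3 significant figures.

h_f ≈ 20.7 m

Q = 239 L/min = 239/60000 = 0.003983 m³/s.
Cross-sectional area A = πD²/4 = π(0.0437)²/4 = 0.0015 m²; mean velocity V = Q/A = 0.003983/0.0015 = 2.656 m/s.
Reynolds number Re = ρVD/μ = 787 · 2.656 · 0.0437 / 0.00113 = 8.083e+04.
Re > 4000 → turbulent. Relative roughness ε/D = 0.000539/0.0437 = 0.0123. Swamee-Jain: f = 0.25/(log₁₀[0.0123/3.7 + 5.74/8.083e+04^0.9])² = 0.25/(log₁₀[0.00333 + 0.00022])² = 0.25/(-2.449)² = 0.04167.
Total minor-loss coefficient ΣK = 1·1.6 + 1·0.53 + 1·0.53 = 2.66.
ΔP = [f·L/D + ΣK]·(ρV²/2) = [0.04167·57.7/0.0437 + 2.66]·(787·2.656²/2) = [55.02 + 2.66]·2775 = 1.601e+05 Pa.
Head loss h_f = ΔP/(ρg) = 1.601e+05/(787·9.81) = 20.7 m.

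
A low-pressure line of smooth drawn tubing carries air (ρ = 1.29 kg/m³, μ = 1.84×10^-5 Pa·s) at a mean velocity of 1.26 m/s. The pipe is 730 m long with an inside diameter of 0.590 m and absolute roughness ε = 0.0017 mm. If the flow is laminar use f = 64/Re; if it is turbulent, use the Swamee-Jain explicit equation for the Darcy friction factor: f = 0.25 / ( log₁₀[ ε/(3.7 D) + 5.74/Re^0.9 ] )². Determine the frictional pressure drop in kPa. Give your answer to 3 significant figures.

Reynolds number Re = ρVD/μ = 1.29 · 1.26 · 0.59 / 1.84e-05 = 5.212e+04.
Re > 4000 → turbulent. Relative roughness ε/D = 1.7e-06/0.59 = 2.88e-06. Swamee-Jain: f = 0.25/(log₁₀[2.88e-06/3.7 + 5.74/5.212e+04^0.9])² = 0.25/(log₁₀[7.79e-07 + 0.000326])² = 0.25/(-3.485)² = 0.02058.
Darcy-Weisbach: ΔP = f(L/D)(ρV²/2) = 0.02058·(730/0.59)·(1.29·1.26²/2) = 0.02058·1237·1.024 = 26.07 Pa.
ΔP = 26.07 Pa = 0.0261 kPa.

ΔP ≈ 0.0261 kPa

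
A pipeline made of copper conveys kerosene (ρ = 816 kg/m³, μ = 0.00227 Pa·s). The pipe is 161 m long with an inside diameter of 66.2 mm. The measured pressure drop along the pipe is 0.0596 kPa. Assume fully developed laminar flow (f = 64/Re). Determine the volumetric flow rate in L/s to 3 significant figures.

Q ≈ 0.0769 L/s

For laminar flow, f = 64/Re with Re = ρVD/μ, so Darcy-Weisbach reduces to ΔP = 32μLV/D². Solving for V: V = ΔP·D²/(32μL) = 59.6·(0.0662)²/(32·0.00227·161) = 0.02233 m/s.
Check: Re = ρVD/μ = 816·0.02233·0.0662/0.00227 = 531.5 < 2300, so the laminar assumption holds.
Q = V·A = 0.02233·(π/4·0.0662²) = 7.687e-05 m³/s = 0.0769 L/s.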